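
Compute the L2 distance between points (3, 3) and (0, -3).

(Σ|x_i - y_i|^2)^(1/2) = (|3 - 0|^2 + |3 - (-3)|^2)^(1/2)
= (3^2 + 6^2)^(1/2) = (9 + 36)^(1/2) = (45)^(1/2) ≈ 6.7082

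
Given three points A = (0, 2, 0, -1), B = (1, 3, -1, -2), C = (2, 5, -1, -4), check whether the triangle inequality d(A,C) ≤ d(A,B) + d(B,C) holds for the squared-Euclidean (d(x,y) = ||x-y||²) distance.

d(A,B) = 1² + 1² + 1² + 1² = 4, d(B,C) = 1² + 2² + 0² + 2² = 9, d(A,C) = 2² + 3² + 1² + 3² = 23.
d(A,C) = 23 > 4 + 9 = 13. Triangle inequality is VIOLATED. (Squared-Euclidean is not a metric — this is a counterexample.)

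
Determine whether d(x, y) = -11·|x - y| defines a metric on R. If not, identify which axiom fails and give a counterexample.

No. With c = -11 < 0, d fails non-negativity: d(5, 14) = -11·|5 - 14| = -11·9 = -99 < 0.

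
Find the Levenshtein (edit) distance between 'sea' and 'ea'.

Let D[i][j] be the edit distance between the first i characters of 'sea' and the first j characters of 'ea', with D[i][0] = i, D[0][j] = j, and D[i][j] = D[i-1][j-1] if the characters match, else 1 + min(D[i-1][j], D[i][j-1], D[i-1][j-1]). Filling the table (rows: prefixes of 'sea', columns: prefixes of 'ea'):
     ε  e  a
  ε  0  1  2
  s  1  1  2
  e  2  1  2
  a  3  2  1
The bottom-right entry gives D[3][2] = 1, so no sequence of fewer than 1 edit works. Backtracking through the table gives one optimal edit sequence (1 edit):
  sea → ea (del s @1)
Edit distance = 1.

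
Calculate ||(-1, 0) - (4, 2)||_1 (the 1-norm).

Σ|x_i - y_i| = |-1 - 4| + |0 - 2| = 5 + 2 = 7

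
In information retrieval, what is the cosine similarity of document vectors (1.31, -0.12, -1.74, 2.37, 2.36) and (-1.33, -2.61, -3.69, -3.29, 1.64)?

With u = (1.31, -0.12, -1.74, 2.37, 2.36), v = (-1.33, -2.61, -3.69, -3.29, 1.64):
u·v = 1.31·(-1.33) + (-0.12)·(-2.61) + (-1.74)·(-3.69) + 2.37·(-3.29) + 2.36·1.64 = (-1.7423) + 0.3132 + 6.4206 + (-7.7973) + 3.8704 = 1.0646.
|u| = √(1.31² + (-0.12)² + (-1.74)² + 2.37² + 2.36²) = √(1.7161 + 0.0144 + 3.0276 + 5.6169 + 5.5696) = √15.9446, |v| = √((-1.33)² + (-2.61)² + (-3.69)² + (-3.29)² + 1.64²) = √(1.7689 + 6.8121 + 13.6161 + 10.8241 + 2.6896) = √35.7108.
cos θ = (u·v)/(|u||v|) = 1.0646/(√15.9446·√35.7108) ≈ 0.0446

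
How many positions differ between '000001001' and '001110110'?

Differing positions: 3, 4, 5, 6, 7, 8, 9. Hamming distance = 7.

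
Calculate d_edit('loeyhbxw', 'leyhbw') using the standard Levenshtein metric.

Let D[i][j] be the edit distance between the first i characters of 'loeyhbxw' and the first j characters of 'leyhbw', with D[i][0] = i, D[0][j] = j, and D[i][j] = D[i-1][j-1] if the characters match, else 1 + min(D[i-1][j], D[i][j-1], D[i-1][j-1]). Filling the table (rows: prefixes of 'loeyhbxw', columns: prefixes of 'leyhbw'):
     ε  l  e  y  h  b  w
  ε  0  1  2  3  4  5  6
  l  1  0  1  2  3  4  5
  o  2  1  1  2  3  4  5
  e  3  2  1  2  3  4  5
  y  4  3  2  1  2  3  4
  h  5  4  3  2  1  2  3
  b  6  5  4  3  2  1  2
  x  7  6  5  4  3  2  2
  w  8  7  6  5  4  3  2
The bottom-right entry gives D[8][6] = 2, so no sequence of fewer than 2 edits works. Backtracking through the table gives one optimal edit sequence (2 edits):
  loeyhbxw → leyhbxw (del o @2)
  leyhbxw → leyhbw (del x @6)
Edit distance = 2.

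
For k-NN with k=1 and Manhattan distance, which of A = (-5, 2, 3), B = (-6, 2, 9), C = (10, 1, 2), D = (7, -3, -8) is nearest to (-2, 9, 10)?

Distances: d(A) = 17, d(B) = 12, d(C) = 28, d(D) = 39. Nearest: B = (-6, 2, 9) with distance 12.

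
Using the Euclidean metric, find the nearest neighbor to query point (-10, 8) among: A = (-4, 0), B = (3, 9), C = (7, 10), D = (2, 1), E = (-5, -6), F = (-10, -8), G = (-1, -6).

Distances: d(A) = 10, d(B) ≈ 13.0384, d(C) ≈ 17.1172, d(D) ≈ 13.8924, d(E) ≈ 14.8661, d(F) = 16, d(G) ≈ 16.6433. Nearest: A = (-4, 0) with distance 10.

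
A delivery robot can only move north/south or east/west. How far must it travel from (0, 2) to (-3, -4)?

Σ|x_i - y_i| = |0 - (-3)| + |2 - (-4)| = 3 + 6 = 9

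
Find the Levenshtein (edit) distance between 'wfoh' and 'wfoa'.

Let D[i][j] be the edit distance between the first i characters of 'wfoh' and the first j characters of 'wfoa', with D[i][0] = i, D[0][j] = j, and D[i][j] = D[i-1][j-1] if the characters match, else 1 + min(D[i-1][j], D[i][j-1], D[i-1][j-1]). Filling the table (rows: prefixes of 'wfoh', columns: prefixes of 'wfoa'):
     ε  w  f  o  a
  ε  0  1  2  3  4
  w  1  0  1  2  3
  f  2  1  0  1  2
  o  3  2  1  0  1
  h  4  3  2  1  1
The bottom-right entry gives D[4][4] = 1, so no sequence of fewer than 1 edit works. Backtracking through the table gives one optimal edit sequence (1 edit):
  wfoh → wfoa (sub h→a @4)
Edit distance = 1.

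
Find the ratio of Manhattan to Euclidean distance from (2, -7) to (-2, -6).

L1 = |2 - (-2)| + |-7 - (-6)| = 4 + 1 = 5
L2 = √(4² + 1²) = √17 ≈ 4.1231
L1 ≥ L2 always (equality iff movement is along one axis); L1 > L2 here.
Ratio L1/L2 = 5/√17 ≈ 1.2127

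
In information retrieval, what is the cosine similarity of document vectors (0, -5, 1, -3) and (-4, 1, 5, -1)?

With u = (0, -5, 1, -3), v = (-4, 1, 5, -1):
u·v = 0·(-4) + (-5)·1 + 1·5 + (-3)·(-1) = 0 + (-5) + 5 + 3 = 3.
|u| = √(0² + (-5)² + 1² + (-3)²) = √35, |v| = √((-4)² + 1² + 5² + (-1)²) = √43, so |u||v| = √(35·43) = √1505.
cos θ = (u·v)/(|u||v|) = 3/√1505 ≈ 0.0773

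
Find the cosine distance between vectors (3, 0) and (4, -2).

With u = (3, 0), v = (4, -2):
u·v = 3·4 + 0·(-2) = 12 + 0 = 12.
|u| = √(3² + 0²) = √9, |v| = √(4² + (-2)²) = √20, so |u||v| = √(9·20) = √180.
cos θ = (u·v)/(|u||v|) = 12/√180 ≈ 0.8944
Cosine distance = 1 - cos θ ≈ 1 - 0.8944 = 0.1056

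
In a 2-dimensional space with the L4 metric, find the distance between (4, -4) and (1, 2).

(Σ|x_i - y_i|^4)^(1/4) = (|4 - 1|^4 + |-4 - 2|^4)^(1/4)
= (3^4 + 6^4)^(1/4) = (81 + 1296)^(1/4) = (1377)^(1/4) ≈ 6.0916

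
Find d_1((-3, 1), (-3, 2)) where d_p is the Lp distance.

Σ|x_i - y_i| = |-3 - (-3)| + |1 - 2| = 0 + 1 = 1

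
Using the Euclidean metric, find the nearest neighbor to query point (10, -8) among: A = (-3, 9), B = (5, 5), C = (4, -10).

Distances: d(A) ≈ 21.4009, d(B) ≈ 13.9284, d(C) ≈ 6.3246. Nearest: C = (4, -10) with distance 6.3246.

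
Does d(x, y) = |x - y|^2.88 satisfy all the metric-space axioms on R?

No. d(x,y) = |x-y|^2.88 fails the triangle inequality since p = 2.88 > 1. Counterexample: x = -2, y = -1, z = 3. d(x,z) = |-2 - 3|^2.88 = 5^2.88 ≈ 103.0466, but d(x,y) + d(y,z) = 1^2.88 + 4^2.88 ≈ 1 + 54.1917 = 55.1917. Since 103.0466 > 55.1917, the triangle inequality is violated.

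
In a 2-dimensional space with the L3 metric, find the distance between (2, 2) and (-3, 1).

(Σ|x_i - y_i|^3)^(1/3) = (|2 - (-3)|^3 + |2 - 1|^3)^(1/3)
= (5^3 + 1^3)^(1/3) = (125 + 1)^(1/3) = (126)^(1/3) ≈ 5.0133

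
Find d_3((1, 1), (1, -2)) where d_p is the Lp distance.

(Σ|x_i - y_i|^3)^(1/3) = (|1 - 1|^3 + |1 - (-2)|^3)^(1/3)
= (0^3 + 3^3)^(1/3) = (0 + 27)^(1/3) = (27)^(1/3) = 3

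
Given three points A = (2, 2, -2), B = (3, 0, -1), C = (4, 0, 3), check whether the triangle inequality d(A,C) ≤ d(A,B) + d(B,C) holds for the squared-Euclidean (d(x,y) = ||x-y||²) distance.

d(A,B) = 1² + 2² + 1² = 6, d(B,C) = 1² + 0² + 4² = 17, d(A,C) = 2² + 2² + 5² = 33.
d(A,C) = 33 > 6 + 17 = 23. Triangle inequality is VIOLATED. (Squared-Euclidean is not a metric — this is a counterexample.)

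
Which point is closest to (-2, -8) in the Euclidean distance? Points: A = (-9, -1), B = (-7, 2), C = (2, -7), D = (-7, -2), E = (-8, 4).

Distances: d(A) ≈ 9.8995, d(B) ≈ 11.1803, d(C) ≈ 4.1231, d(D) ≈ 7.8102, d(E) ≈ 13.4164. Nearest: C = (2, -7) with distance 4.1231.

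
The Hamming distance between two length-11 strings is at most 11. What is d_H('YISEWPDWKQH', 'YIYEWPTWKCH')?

Differing positions: 3, 7, 10. Hamming distance = 3. The maximum possible Hamming distance for length-11 strings is 11, so d_H/11 = 3/11 ≈ 0.2727.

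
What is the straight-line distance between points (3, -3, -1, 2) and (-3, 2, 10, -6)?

√(Σ(x_i - y_i)²) = √((3 - (-3))² + (-3 - 2)² + (-1 - 10)² + (2 - (-6))²)
= √(6² + (-5)² + (-11)² + 8²) = √(36 + 25 + 121 + 64) = √246 ≈ 15.6844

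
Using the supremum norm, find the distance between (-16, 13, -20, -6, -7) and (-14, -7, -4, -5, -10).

max(|x_i - y_i|) = max(|-16 - (-14)|, |13 - (-7)|, |-20 - (-4)|, |-6 - (-5)|, |-7 - (-10)|) = max(2, 20, 16, 1, 3) = 20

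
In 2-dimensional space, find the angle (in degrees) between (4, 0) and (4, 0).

With u = (4, 0), v = (4, 0):
u·v = 4·4 + 0·0 = 16 + 0 = 16.
|u| = √(4² + 0²) = √16, |v| = √(4² + 0²) = √16, so |u||v| = √(16·16) = √256 = 16.
cos θ = (u·v)/(|u||v|) = 16/16 = 1 (the vectors are parallel, pointing the same way)
θ = arccos(1) = 0°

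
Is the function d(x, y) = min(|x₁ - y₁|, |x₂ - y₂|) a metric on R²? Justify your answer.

No. d fails identity of indiscernibles: take x = (1, 0) and y = (1, 2). Then d(x,y) = min(|1 - 1|, |0 - 2|) = min(0, 2) = 0, yet x ≠ y.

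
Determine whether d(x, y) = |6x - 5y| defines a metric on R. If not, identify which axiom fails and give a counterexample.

No. d fails symmetry: d(7, 4) = |6·7 - 5·4| = |22| = 22, but d(4, 7) = |6·4 - 5·7| = |-11| = 11. Since 22 ≠ 11, d(x,y) ≠ d(y,x) in general.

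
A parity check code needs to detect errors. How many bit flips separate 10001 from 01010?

Differing positions: 1, 2, 4, 5. Hamming distance = 4.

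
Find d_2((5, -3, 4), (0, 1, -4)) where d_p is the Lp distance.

(Σ|x_i - y_i|^2)^(1/2) = (|5 - 0|^2 + |-3 - 1|^2 + |4 - (-4)|^2)^(1/2)
= (5^2 + 4^2 + 8^2)^(1/2) = (25 + 16 + 64)^(1/2) = (105)^(1/2) ≈ 10.247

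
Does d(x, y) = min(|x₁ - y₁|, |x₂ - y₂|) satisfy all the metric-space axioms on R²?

No. d fails identity of indiscernibles: take x = (4, 0) and y = (4, 5). Then d(x,y) = min(|4 - 4|, |0 - 5|) = min(0, 5) = 0, yet x ≠ y.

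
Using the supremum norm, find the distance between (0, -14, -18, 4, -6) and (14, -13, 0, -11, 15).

max(|x_i - y_i|) = max(|0 - 14|, |-14 - (-13)|, |-18 - 0|, |4 - (-11)|, |-6 - 15|) = max(14, 1, 18, 15, 21) = 21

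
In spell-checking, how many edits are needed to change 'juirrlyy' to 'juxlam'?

Let D[i][j] be the edit distance between the first i characters of 'juirrlyy' and the first j characters of 'juxlam', with D[i][0] = i, D[0][j] = j, and D[i][j] = D[i-1][j-1] if the characters match, else 1 + min(D[i-1][j], D[i][j-1], D[i-1][j-1]). Filling the table (rows: prefixes of 'juirrlyy', columns: prefixes of 'juxlam'):
     ε  j  u  x  l  a  m
  ε  0  1  2  3  4  5  6
  j  1  0  1  2  3  4  5
  u  2  1  0  1  2  3  4
  i  3  2  1  1  2  3  4
  r  4  3  2  2  2  3  4
  r  5  4  3  3  3  3  4
  l  6  5  4  4  3  4  4
  y  7  6  5  5  4  4  5
  y  8  7  6  6  5  5  5
The bottom-right entry gives D[8][6] = 5, so no sequence of fewer than 5 edits works. Backtracking through the table gives one optimal edit sequence (5 edits):
  juirrlyy → jurrlyy (del i @3)
  jurrlyy → jurlyy (del r @3)
  jurlyy → juxlyy (sub r→x @3)
  juxlyy → juxlay (sub y→a @5)
  juxlay → juxlam (sub y→m @6)
Edit distance = 5.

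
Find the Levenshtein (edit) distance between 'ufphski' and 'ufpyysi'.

Let D[i][j] be the edit distance between the first i characters of 'ufphski' and the first j characters of 'ufpyysi', with D[i][0] = i, D[0][j] = j, and D[i][j] = D[i-1][j-1] if the characters match, else 1 + min(D[i-1][j], D[i][j-1], D[i-1][j-1]). Filling the table (rows: prefixes of 'ufphski', columns: prefixes of 'ufpyysi'):
     ε  u  f  p  y  y  s  i
  ε  0  1  2  3  4  5  6  7
  u  1  0  1  2  3  4  5  6
  f  2  1  0  1  2  3  4  5
  p  3  2  1  0  1  2  3  4
  h  4  3  2  1  1  2  3  4
  s  5  4  3  2  2  2  2  3
  k  6  5  4  3  3  3  3  3
  i  7  6  5  4  4  4  4  3
The bottom-right entry gives D[7][7] = 3, so no sequence of fewer than 3 edits works. Backtracking through the table gives one optimal edit sequence (3 edits):
  ufphski → ufpyski (sub h→y @4)
  ufpyski → ufpyyki (sub s→y @5)
  ufpyyki → ufpyysi (sub k→s @6)
Edit distance = 3.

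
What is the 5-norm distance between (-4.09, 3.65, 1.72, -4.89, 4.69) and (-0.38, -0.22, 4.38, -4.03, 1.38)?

(Σ|x_i - y_i|^5)^(1/5) = (|-4.09 - (-0.38)|^5 + |3.65 - (-0.22)|^5 + |1.72 - 4.38|^5 + |-4.89 - (-4.03)|^5 + |4.69 - 1.38|^5)^(1/5)
= (3.71^5 + 3.87^5 + 2.66^5 + 0.86^5 + 3.31^5)^(1/5) ≈ (702.8612 + 868.0702 + 133.1705 + 0.4704 + 397.3196)^(1/5) = (2101.8919)^(1/5) ≈ 4.6187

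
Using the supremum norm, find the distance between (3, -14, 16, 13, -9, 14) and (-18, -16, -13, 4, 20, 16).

max(|x_i - y_i|) = max(|3 - (-18)|, |-14 - (-16)|, |16 - (-13)|, |13 - 4|, |-9 - 20|, |14 - 16|) = max(21, 2, 29, 9, 29, 2) = 29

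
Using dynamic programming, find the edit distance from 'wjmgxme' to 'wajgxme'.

Let D[i][j] be the edit distance between the first i characters of 'wjmgxme' and the first j characters of 'wajgxme', with D[i][0] = i, D[0][j] = j, and D[i][j] = D[i-1][j-1] if the characters match, else 1 + min(D[i-1][j], D[i][j-1], D[i-1][j-1]). Filling the table (rows: prefixes of 'wjmgxme', columns: prefixes of 'wajgxme'):
     ε  w  a  j  g  x  m  e
  ε  0  1  2  3  4  5  6  7
  w  1  0  1  2  3  4  5  6
  j  2  1  1  1  2  3  4  5
  m  3  2  2  2  2  3  3  4
  g  4  3  3  3  2  3  4  4
  x  5  4  4  4  3  2  3  4
  m  6  5  5  5  4  3  2  3
  e  7  6  6  6  5  4  3  2
The bottom-right entry gives D[7][7] = 2, so no sequence of fewer than 2 edits works. Backtracking through the table gives one optimal edit sequence (2 edits):
  wjmgxme → wamgxme (sub j→a @2)
  wamgxme → wajgxme (sub m→j @3)
Edit distance = 2.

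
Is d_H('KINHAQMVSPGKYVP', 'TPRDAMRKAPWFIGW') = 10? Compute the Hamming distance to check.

Differing positions: 1, 2, 3, 4, 6, 7, 8, 9, 11, 12, 13, 14, 15. Hamming distance = 13, so the claim that d_H = 10 is false.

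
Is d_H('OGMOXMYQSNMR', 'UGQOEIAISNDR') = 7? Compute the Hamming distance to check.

Differing positions: 1, 3, 5, 6, 7, 8, 11. Hamming distance = 7, so the claim is true.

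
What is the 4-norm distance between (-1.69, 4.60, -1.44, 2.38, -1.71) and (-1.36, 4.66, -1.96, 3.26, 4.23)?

(Σ|x_i - y_i|^4)^(1/4) = (|-1.69 - (-1.36)|^4 + |4.6 - 4.66|^4 + |-1.44 - (-1.96)|^4 + |2.38 - 3.26|^4 + |-1.71 - 4.23|^4)^(1/4)
= (0.33^4 + 0.06^4 + 0.52^4 + 0.88^4 + 5.94^4)^(1/4) ≈ (0.0119 + 0 + 0.0731 + 0.5997 + 1244.9324)^(1/4) = (1245.6171)^(1/4) ≈ 5.9408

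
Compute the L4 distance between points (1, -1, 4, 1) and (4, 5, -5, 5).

(Σ|x_i - y_i|^4)^(1/4) = (|1 - 4|^4 + |-1 - 5|^4 + |4 - (-5)|^4 + |1 - 5|^4)^(1/4)
= (3^4 + 6^4 + 9^4 + 4^4)^(1/4) = (81 + 1296 + 6561 + 256)^(1/4) = (8194)^(1/4) ≈ 9.5142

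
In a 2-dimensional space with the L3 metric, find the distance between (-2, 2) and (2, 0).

(Σ|x_i - y_i|^3)^(1/3) = (|-2 - 2|^3 + |2 - 0|^3)^(1/3)
= (4^3 + 2^3)^(1/3) = (64 + 8)^(1/3) = (72)^(1/3) ≈ 4.1602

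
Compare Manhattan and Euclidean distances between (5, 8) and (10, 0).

L1 = |5 - 10| + |8 - 0| = 5 + 8 = 13
L2 = √(5² + 8²) = √89 ≈ 9.434
L1 ≥ L2 always (equality iff movement is along one axis); L1 > L2 here.
Ratio L1/L2 = 13/√89 ≈ 1.378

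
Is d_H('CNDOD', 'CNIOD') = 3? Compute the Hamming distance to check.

Differing positions: 3. Hamming distance = 1, so the claim that d_H = 3 is false.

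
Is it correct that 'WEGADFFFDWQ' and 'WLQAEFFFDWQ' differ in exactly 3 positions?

Differing positions: 2, 3, 5. Hamming distance = 3, so the claim is true.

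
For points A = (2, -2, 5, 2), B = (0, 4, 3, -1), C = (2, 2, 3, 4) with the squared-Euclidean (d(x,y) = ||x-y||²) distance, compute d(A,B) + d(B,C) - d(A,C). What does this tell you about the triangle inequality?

d(A,B) = 2² + 6² + 2² + 3² = 53, d(B,C) = 2² + 2² + 0² + 5² = 33, d(A,C) = 0² + 4² + 2² + 2² = 24.
d(A,B) + d(B,C) - d(A,C) = 53 + 33 - 24 = 86 - 24 = 62. This is ≥ 0, so the triangle inequality holds for these points.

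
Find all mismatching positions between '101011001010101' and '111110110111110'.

Differing positions: 2, 4, 6, 7, 8, 9, 10, 12, 14, 15. Hamming distance = 10.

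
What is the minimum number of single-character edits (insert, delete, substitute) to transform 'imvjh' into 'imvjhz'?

Let D[i][j] be the edit distance between the first i characters of 'imvjh' and the first j characters of 'imvjhz', with D[i][0] = i, D[0][j] = j, and D[i][j] = D[i-1][j-1] if the characters match, else 1 + min(D[i-1][j], D[i][j-1], D[i-1][j-1]). Filling the table (rows: prefixes of 'imvjh', columns: prefixes of 'imvjhz'):
     ε  i  m  v  j  h  z
  ε  0  1  2  3  4  5  6
  i  1  0  1  2  3  4  5
  m  2  1  0  1  2  3  4
  v  3  2  1  0  1  2  3
  j  4  3  2  1  0  1  2
  h  5  4  3  2  1  0  1
The bottom-right entry gives D[5][6] = 1, so no sequence of fewer than 1 edit works. Backtracking through the table gives one optimal edit sequence (1 edit):
  imvjh → imvjhz (ins z @6)
Edit distance = 1.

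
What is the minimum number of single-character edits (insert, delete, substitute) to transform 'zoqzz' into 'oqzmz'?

Let D[i][j] be the edit distance between the first i characters of 'zoqzz' and the first j characters of 'oqzmz', with D[i][0] = i, D[0][j] = j, and D[i][j] = D[i-1][j-1] if the characters match, else 1 + min(D[i-1][j], D[i][j-1], D[i-1][j-1]). Filling the table (rows: prefixes of 'zoqzz', columns: prefixes of 'oqzmz'):
     ε  o  q  z  m  z
  ε  0  1  2  3  4  5
  z  1  1  2  2  3  4
  o  2  1  2  3  3  4
  q  3  2  1  2  3  4
  z  4  3  2  1  2  3
  z  5  4  3  2  2  2
The bottom-right entry gives D[5][5] = 2, so no sequence of fewer than 2 edits works. Backtracking through the table gives one optimal edit sequence (2 edits):
  zoqzz → oqzz (del z @1)
  oqzz → oqzmz (ins m @4)
Edit distance = 2.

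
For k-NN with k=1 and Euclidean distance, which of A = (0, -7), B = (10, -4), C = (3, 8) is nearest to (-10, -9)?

Distances: d(A) ≈ 10.198, d(B) ≈ 20.6155, d(C) ≈ 21.4009. Nearest: A = (0, -7) with distance 10.198.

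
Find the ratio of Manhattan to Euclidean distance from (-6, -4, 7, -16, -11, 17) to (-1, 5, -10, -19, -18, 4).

L1 = |-6 - (-1)| + |-4 - 5| + |7 - (-10)| + |-16 - (-19)| + |-11 - (-18)| + |17 - 4| = 5 + 9 + 17 + 3 + 7 + 13 = 54
L2 = √(5² + 9² + 17² + 3² + 7² + 13²) = √622 ≈ 24.9399
L1 ≥ L2 always (equality iff movement is along one axis); L1 > L2 here.
Ratio L1/L2 = 54/√622 ≈ 2.1652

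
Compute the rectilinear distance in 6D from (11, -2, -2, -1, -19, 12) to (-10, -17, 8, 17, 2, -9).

Σ|x_i - y_i| = |11 - (-10)| + |-2 - (-17)| + |-2 - 8| + |-1 - 17| + |-19 - 2| + |12 - (-9)| = 21 + 15 + 10 + 18 + 21 + 21 = 106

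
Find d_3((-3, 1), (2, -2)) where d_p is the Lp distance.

(Σ|x_i - y_i|^3)^(1/3) = (|-3 - 2|^3 + |1 - (-2)|^3)^(1/3)
= (5^3 + 3^3)^(1/3) = (125 + 27)^(1/3) = (152)^(1/3) ≈ 5.3368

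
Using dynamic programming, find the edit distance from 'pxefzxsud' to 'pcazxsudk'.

Let D[i][j] be the edit distance between the first i characters of 'pxefzxsud' and the first j characters of 'pcazxsudk', with D[i][0] = i, D[0][j] = j, and D[i][j] = D[i-1][j-1] if the characters match, else 1 + min(D[i-1][j], D[i][j-1], D[i-1][j-1]). Filling the table (rows: prefixes of 'pxefzxsud', columns: prefixes of 'pcazxsudk'):
     ε  p  c  a  z  x  s  u  d  k
  ε  0  1  2  3  4  5  6  7  8  9
  p  1  0  1  2  3  4  5  6  7  8
  x  2  1  1  2  3  3  4  5  6  7
  e  3  2  2  2  3  4  4  5  6  7
  f  4  3  3  3  3  4  5  5  6  7
  z  5  4  4  4  3  4  5  6  6  7
  x  6  5  5  5  4  3  4  5  6  7
  s  7  6  6  6  5  4  3  4  5  6
  u  8  7  7  7  6  5  4  3  4  5
  d  9  8  8  8  7  6  5  4  3  4
The bottom-right entry gives D[9][9] = 4, so no sequence of fewer than 4 edits works. Backtracking through the table gives one optimal edit sequence (4 edits):
  pxefzxsud → pefzxsud (del x @2)
  pefzxsud → pcfzxsud (sub e→c @2)
  pcfzxsud → pcazxsud (sub f→a @3)
  pcazxsud → pcazxsudk (ins k @9)
Edit distance = 4.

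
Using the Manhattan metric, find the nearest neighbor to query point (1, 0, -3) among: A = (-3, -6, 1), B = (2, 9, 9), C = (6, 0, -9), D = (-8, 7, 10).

Distances: d(A) = 14, d(B) = 22, d(C) = 11, d(D) = 29. Nearest: C = (6, 0, -9) with distance 11.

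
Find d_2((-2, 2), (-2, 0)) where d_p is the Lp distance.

(Σ|x_i - y_i|^2)^(1/2) = (|-2 - (-2)|^2 + |2 - 0|^2)^(1/2)
= (0^2 + 2^2)^(1/2) = (0 + 4)^(1/2) = (4)^(1/2) = 2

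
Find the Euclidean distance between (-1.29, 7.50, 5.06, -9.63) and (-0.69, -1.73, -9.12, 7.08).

√(Σ(x_i - y_i)²) = √((-1.29 - (-0.69))² + (7.5 - (-1.73))² + (5.06 - (-9.12))² + (-9.63 - 7.08)²)
= √((-0.6)² + 9.23² + 14.18² + (-16.71)²) = √(0.36 + 85.1929 + 201.0724 + 279.2241) = √565.8494 ≈ 23.7876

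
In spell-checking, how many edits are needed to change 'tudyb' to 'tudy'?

Let D[i][j] be the edit distance between the first i characters of 'tudyb' and the first j characters of 'tudy', with D[i][0] = i, D[0][j] = j, and D[i][j] = D[i-1][j-1] if the characters match, else 1 + min(D[i-1][j], D[i][j-1], D[i-1][j-1]). Filling the table (rows: prefixes of 'tudyb', columns: prefixes of 'tudy'):
     ε  t  u  d  y
  ε  0  1  2  3  4
  t  1  0  1  2  3
  u  2  1  0  1  2
  d  3  2  1  0  1
  y  4  3  2  1  0
  b  5  4  3  2  1
The bottom-right entry gives D[5][4] = 1, so no sequence of fewer than 1 edit works. Backtracking through the table gives one optimal edit sequence (1 edit):
  tudyb → tudy (del b @5)
Edit distance = 1.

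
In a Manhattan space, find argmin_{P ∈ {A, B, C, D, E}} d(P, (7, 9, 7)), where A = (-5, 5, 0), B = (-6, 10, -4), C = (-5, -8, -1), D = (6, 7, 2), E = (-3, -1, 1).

Distances: d(A) = 23, d(B) = 25, d(C) = 37, d(D) = 8, d(E) = 26. Nearest: D = (6, 7, 2) with distance 8.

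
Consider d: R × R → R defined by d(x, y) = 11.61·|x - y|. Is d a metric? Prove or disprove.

Yes. Since |x - y| is a metric on R and 11.61 > 0, the positive scalar multiple 11.61·|x - y| is also a metric: scaling by a positive constant preserves non-negativity, identity (d=0 ⟺ |x-y|=0 ⟺ x=y), symmetry, and the triangle inequality.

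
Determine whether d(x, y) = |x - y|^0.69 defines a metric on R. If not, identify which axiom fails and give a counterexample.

Yes. With 0 < p = 0.69 ≤ 1, d(x,y) = |x-y|^0.69 is a metric on R. Non-negativity and symmetry are immediate; |x-y|^0.69 = 0 ⟺ |x-y| = 0 ⟺ x = y. For the triangle inequality, the function t ↦ t^0.69 is subadditive on [0,∞) when p ≤ 1, so |x-z|^0.69 ≤ (|x-y| + |y-z|)^0.69 ≤ |x-y|^0.69 + |y-z|^0.69.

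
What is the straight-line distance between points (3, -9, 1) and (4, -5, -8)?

√(Σ(x_i - y_i)²) = √((3 - 4)² + (-9 - (-5))² + (1 - (-8))²)
= √((-1)² + (-4)² + 9²) = √(1 + 16 + 81) = √98 ≈ 9.8995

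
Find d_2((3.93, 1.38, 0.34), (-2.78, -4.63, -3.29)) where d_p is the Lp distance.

(Σ|x_i - y_i|^2)^(1/2) = (|3.93 - (-2.78)|^2 + |1.38 - (-4.63)|^2 + |0.34 - (-3.29)|^2)^(1/2)
= (6.71^2 + 6.01^2 + 3.63^2)^(1/2) = (45.0241 + 36.1201 + 13.1769)^(1/2) = (94.3211)^(1/2) ≈ 9.7119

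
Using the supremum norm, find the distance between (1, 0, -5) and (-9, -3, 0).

max(|x_i - y_i|) = max(|1 - (-9)|, |0 - (-3)|, |-5 - 0|) = max(10, 3, 5) = 10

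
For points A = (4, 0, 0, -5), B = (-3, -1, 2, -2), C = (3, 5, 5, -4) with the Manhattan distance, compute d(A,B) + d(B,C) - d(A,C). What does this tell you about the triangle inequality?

d(A,B) = 7 + 1 + 2 + 3 = 13, d(B,C) = 6 + 6 + 3 + 2 = 17, d(A,C) = 1 + 5 + 5 + 1 = 12.
d(A,B) + d(B,C) - d(A,C) = 13 + 17 - 12 = 30 - 12 = 18. This is ≥ 0, so the triangle inequality holds for these points.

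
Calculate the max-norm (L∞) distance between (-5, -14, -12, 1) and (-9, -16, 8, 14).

max(|x_i - y_i|) = max(|-5 - (-9)|, |-14 - (-16)|, |-12 - 8|, |1 - 14|) = max(4, 2, 20, 13) = 20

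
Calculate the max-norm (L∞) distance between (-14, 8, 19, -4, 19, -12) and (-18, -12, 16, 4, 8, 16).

max(|x_i - y_i|) = max(|-14 - (-18)|, |8 - (-12)|, |19 - 16|, |-4 - 4|, |19 - 8|, |-12 - 16|) = max(4, 20, 3, 8, 11, 28) = 28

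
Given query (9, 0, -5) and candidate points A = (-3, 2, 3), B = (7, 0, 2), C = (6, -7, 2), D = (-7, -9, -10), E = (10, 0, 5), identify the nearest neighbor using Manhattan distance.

Distances: d(A) = 22, d(B) = 9, d(C) = 17, d(D) = 30, d(E) = 11. Nearest: B = (7, 0, 2) with distance 9.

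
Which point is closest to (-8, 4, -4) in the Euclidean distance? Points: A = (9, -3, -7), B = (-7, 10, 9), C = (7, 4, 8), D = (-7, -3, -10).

Distances: d(A) ≈ 18.6279, d(B) ≈ 14.3527, d(C) ≈ 19.2094, d(D) ≈ 9.2736. Nearest: D = (-7, -3, -10) with distance 9.2736.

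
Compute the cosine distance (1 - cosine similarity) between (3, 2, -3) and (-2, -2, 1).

With u = (3, 2, -3), v = (-2, -2, 1):
u·v = 3·(-2) + 2·(-2) + (-3)·1 = (-6) + (-4) + (-3) = -13.
|u| = √(3² + 2² + (-3)²) = √22, |v| = √((-2)² + (-2)² + 1²) = √9, so |u||v| = √(22·9) = √198.
cos θ = (u·v)/(|u||v|) = -13/√198 ≈ -0.9239
Cosine distance = 1 - cos θ ≈ 1 - (-0.9239) = 1.9239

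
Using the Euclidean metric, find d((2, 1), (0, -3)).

√(Σ(x_i - y_i)²) = √((2 - 0)² + (1 - (-3))²)
= √(2² + 4²) = √(4 + 16) = √20 ≈ 4.4721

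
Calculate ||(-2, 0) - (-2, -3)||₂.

√(Σ(x_i - y_i)²) = √((-2 - (-2))² + (0 - (-3))²)
= √(0² + 3²) = √(0 + 9) = √9 = 3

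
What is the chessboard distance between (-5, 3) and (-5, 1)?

max(|x_i - y_i|) = max(|-5 - (-5)|, |3 - 1|) = max(0, 2) = 2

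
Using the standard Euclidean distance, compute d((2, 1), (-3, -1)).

(Σ|x_i - y_i|^2)^(1/2) = (|2 - (-3)|^2 + |1 - (-1)|^2)^(1/2)
= (5^2 + 2^2)^(1/2) = (25 + 4)^(1/2) = (29)^(1/2) ≈ 5.3852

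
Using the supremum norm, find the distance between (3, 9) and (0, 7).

max(|x_i - y_i|) = max(|3 - 0|, |9 - 7|) = max(3, 2) = 3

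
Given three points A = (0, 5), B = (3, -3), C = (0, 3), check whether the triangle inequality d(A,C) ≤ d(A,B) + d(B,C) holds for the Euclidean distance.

d(A,B) = √(3² + 8²) = √73 ≈ 8.544, d(B,C) = √(3² + 6²) = √45 ≈ 6.7082, d(A,C) = √(0² + 2²) = √4 = 2.
d(A,C) = 2 ≤ 8.544 + 6.7082 = 15.2522. Triangle inequality is satisfied.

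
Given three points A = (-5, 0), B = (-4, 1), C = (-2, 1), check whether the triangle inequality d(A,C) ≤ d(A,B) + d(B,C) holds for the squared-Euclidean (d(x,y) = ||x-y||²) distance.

d(A,B) = 1² + 1² = 2, d(B,C) = 2² + 0² = 4, d(A,C) = 3² + 1² = 10.
d(A,C) = 10 > 2 + 4 = 6. Triangle inequality is VIOLATED. (Squared-Euclidean is not a metric — this is a counterexample.)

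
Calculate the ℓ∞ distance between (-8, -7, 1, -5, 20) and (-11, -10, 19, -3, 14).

max(|x_i - y_i|) = max(|-8 - (-11)|, |-7 - (-10)|, |1 - 19|, |-5 - (-3)|, |20 - 14|) = max(3, 3, 18, 2, 6) = 18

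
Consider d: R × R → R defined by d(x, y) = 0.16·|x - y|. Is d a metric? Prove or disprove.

Yes. Since |x - y| is a metric on R and 0.16 > 0, the positive scalar multiple 0.16·|x - y| is also a metric: scaling by a positive constant preserves non-negativity, identity (d=0 ⟺ |x-y|=0 ⟺ x=y), symmetry, and the triangle inequality.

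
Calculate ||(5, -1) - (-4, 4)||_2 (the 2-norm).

(Σ|x_i - y_i|^2)^(1/2) = (|5 - (-4)|^2 + |-1 - 4|^2)^(1/2)
= (9^2 + 5^2)^(1/2) = (81 + 25)^(1/2) = (106)^(1/2) ≈ 10.2956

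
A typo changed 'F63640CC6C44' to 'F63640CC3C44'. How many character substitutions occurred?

Differing positions: 9. Hamming distance = 1.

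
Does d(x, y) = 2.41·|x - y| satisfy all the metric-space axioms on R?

Yes. Since |x - y| is a metric on R and 2.41 > 0, the positive scalar multiple 2.41·|x - y| is also a metric: scaling by a positive constant preserves non-negativity, identity (d=0 ⟺ |x-y|=0 ⟺ x=y), symmetry, and the triangle inequality.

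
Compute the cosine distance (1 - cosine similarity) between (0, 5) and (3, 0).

With u = (0, 5), v = (3, 0):
u·v = 0·3 + 5·0 = 0 + 0 = 0.
|u| = √(0² + 5²) = √25, |v| = √(3² + 0²) = √9, so |u||v| = √(25·9) = √225 = 15.
cos θ = (u·v)/(|u||v|) = 0/15 = 0
Cosine distance = 1 - cos θ = 1 - 0 = 1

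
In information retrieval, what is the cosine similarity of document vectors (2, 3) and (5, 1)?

With u = (2, 3), v = (5, 1):
u·v = 2·5 + 3·1 = 10 + 3 = 13.
|u| = √(2² + 3²) = √13, |v| = √(5² + 1²) = √26, so |u||v| = √(13·26) = √338.
cos θ = (u·v)/(|u||v|) = 13/√338 ≈ 0.7071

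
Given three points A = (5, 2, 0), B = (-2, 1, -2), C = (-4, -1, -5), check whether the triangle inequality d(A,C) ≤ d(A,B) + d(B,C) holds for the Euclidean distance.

d(A,B) = √(7² + 1² + 2²) = √54 ≈ 7.3485, d(B,C) = √(2² + 2² + 3²) = √17 ≈ 4.1231, d(A,C) = √(9² + 3² + 5²) = √115 ≈ 10.7238.
d(A,C) ≈ 10.7238 ≤ 7.3485 + 4.1231 = 11.4716. Triangle inequality is satisfied.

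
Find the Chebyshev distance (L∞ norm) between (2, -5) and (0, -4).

max(|x_i - y_i|) = max(|2 - 0|, |-5 - (-4)|) = max(2, 1) = 2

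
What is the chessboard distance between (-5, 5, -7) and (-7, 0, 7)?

max(|x_i - y_i|) = max(|-5 - (-7)|, |5 - 0|, |-7 - 7|) = max(2, 5, 14) = 14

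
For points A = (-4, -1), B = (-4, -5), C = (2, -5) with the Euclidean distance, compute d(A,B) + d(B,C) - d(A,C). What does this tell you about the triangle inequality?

d(A,B) = √(0² + 4²) = √16 = 4, d(B,C) = √(6² + 0²) = √36 = 6, d(A,C) = √(6² + 4²) = √52 ≈ 7.2111.
d(A,B) + d(B,C) - d(A,C) = 4 + 6 - 7.2111 = 10 - 7.2111 = 2.7889 (to 4 decimal places). This is ≥ 0, so the triangle inequality holds for these points.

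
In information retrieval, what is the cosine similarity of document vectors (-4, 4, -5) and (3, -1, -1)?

With u = (-4, 4, -5), v = (3, -1, -1):
u·v = (-4)·3 + 4·(-1) + (-5)·(-1) = (-12) + (-4) + 5 = -11.
|u| = √((-4)² + 4² + (-5)²) = √57, |v| = √(3² + (-1)² + (-1)²) = √11, so |u||v| = √(57·11) = √627.
cos θ = (u·v)/(|u||v|) = -11/√627 ≈ -0.4393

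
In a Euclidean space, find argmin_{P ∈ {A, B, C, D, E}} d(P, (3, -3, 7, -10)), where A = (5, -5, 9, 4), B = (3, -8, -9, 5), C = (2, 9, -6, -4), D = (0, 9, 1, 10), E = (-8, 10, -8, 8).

Distances: d(A) ≈ 14.4222, d(B) ≈ 22.4944, d(C) ≈ 18.7083, d(D) ≈ 24.2693, d(E) ≈ 28.9655. Nearest: A = (5, -5, 9, 4) with distance 14.4222.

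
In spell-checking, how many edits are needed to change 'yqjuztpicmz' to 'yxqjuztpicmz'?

Let D[i][j] be the edit distance between the first i characters of 'yqjuztpicmz' and the first j characters of 'yxqjuztpicmz', with D[i][0] = i, D[0][j] = j, and D[i][j] = D[i-1][j-1] if the characters match, else 1 + min(D[i-1][j], D[i][j-1], D[i-1][j-1]). Filling the table (rows: prefixes of 'yqjuztpicmz', columns: prefixes of 'yxqjuztpicmz'):
     ε  y  x  q  j  u  z  t  p  i  c  m  z
  ε  0  1  2  3  4  5  6  7  8  9 10 11 12
  y  1  0  1  2  3  4  5  6  7  8  9 10 11
  q  2  1  1  1  2  3  4  5  6  7  8  9 10
  j  3  2  2  2  1  2  3  4  5  6  7  8  9
  u  4  3  3  3  2  1  2  3  4  5  6  7  8
  z  5  4  4  4  3  2  1  2  3  4  5  6  7
  t  6  5  5  5  4  3  2  1  2  3  4  5  6
  p  7  6  6  6  5  4  3  2  1  2  3  4  5
  i  8  7  7  7  6  5  4  3  2  1  2  3  4
  c  9  8  8  8  7  6  5  4  3  2  1  2  3
  m 10  9  9  9  8  7  6  5  4  3  2  1  2
  z 11 10 10 10  9  8  7  6  5  4  3  2  1
The bottom-right entry gives D[11][12] = 1, so no sequence of fewer than 1 edit works. Backtracking through the table gives one optimal edit sequence (1 edit):
  yqjuztpicmz → yxqjuztpicmz (ins x @2)
Edit distance = 1.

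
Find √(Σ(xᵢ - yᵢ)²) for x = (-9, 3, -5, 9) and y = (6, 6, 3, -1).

√(Σ(x_i - y_i)²) = √((-9 - 6)² + (3 - 6)² + (-5 - 3)² + (9 - (-1))²)
= √((-15)² + (-3)² + (-8)² + 10²) = √(225 + 9 + 64 + 100) = √398 ≈ 19.9499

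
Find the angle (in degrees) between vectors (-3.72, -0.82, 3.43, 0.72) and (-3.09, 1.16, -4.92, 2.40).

With u = (-3.72, -0.82, 3.43, 0.72), v = (-3.09, 1.16, -4.92, 2.40):
u·v = (-3.72)·(-3.09) + (-0.82)·1.16 + 3.43·(-4.92) + 0.72·2.4 = 11.4948 + (-0.9512) + (-16.8756) + 1.728 = -4.604.
|u| = √((-3.72)² + (-0.82)² + 3.43² + 0.72²) = √(13.8384 + 0.6724 + 11.7649 + 0.5184) = √26.7941, |v| = √((-3.09)² + 1.16² + (-4.92)² + 2.4²) = √(9.5481 + 1.3456 + 24.2064 + 5.76) = √40.8601.
cos θ = (u·v)/(|u||v|) = -4.604/(√26.7941·√40.8601) ≈ -0.139144
θ = arccos(-0.139144) ≈ 98°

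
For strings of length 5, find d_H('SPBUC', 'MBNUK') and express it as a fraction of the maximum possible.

Differing positions: 1, 2, 3, 5. Hamming distance = 4. The maximum possible Hamming distance for length-5 strings is 5, so d_H/5 = 4/5 = 0.8.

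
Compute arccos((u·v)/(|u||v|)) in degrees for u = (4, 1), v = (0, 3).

With u = (4, 1), v = (0, 3):
u·v = 4·0 + 1·3 = 0 + 3 = 3.
|u| = √(4² + 1²) = √17, |v| = √(0² + 3²) = √9, so |u||v| = √(17·9) = √153.
cos θ = (u·v)/(|u||v|) = 3/√153 ≈ 0.242536
θ = arccos(0.242536) ≈ 75.96°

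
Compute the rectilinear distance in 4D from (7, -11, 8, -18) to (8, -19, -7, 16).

Σ|x_i - y_i| = |7 - 8| + |-11 - (-19)| + |8 - (-7)| + |-18 - 16| = 1 + 8 + 15 + 34 = 58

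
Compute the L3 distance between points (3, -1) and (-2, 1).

(Σ|x_i - y_i|^3)^(1/3) = (|3 - (-2)|^3 + |-1 - 1|^3)^(1/3)
= (5^3 + 2^3)^(1/3) = (125 + 8)^(1/3) = (133)^(1/3) ≈ 5.1045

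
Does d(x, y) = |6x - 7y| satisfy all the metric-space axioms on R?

No. d fails symmetry: d(5, 9) = |6·5 - 7·9| = |-33| = 33, but d(9, 5) = |6·9 - 7·5| = |19| = 19. Since 33 ≠ 19, d(x,y) ≠ d(y,x) in general.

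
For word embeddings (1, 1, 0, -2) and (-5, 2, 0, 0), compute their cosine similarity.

With u = (1, 1, 0, -2), v = (-5, 2, 0, 0):
u·v = 1·(-5) + 1·2 + 0·0 + (-2)·0 = (-5) + 2 + 0 + 0 = -3.
|u| = √(1² + 1² + 0² + (-2)²) = √6, |v| = √((-5)² + 2² + 0² + 0²) = √29, so |u||v| = √(6·29) = √174.
cos θ = (u·v)/(|u||v|) = -3/√174 ≈ -0.2274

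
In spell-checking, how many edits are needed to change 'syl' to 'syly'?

Let D[i][j] be the edit distance between the first i characters of 'syl' and the first j characters of 'syly', with D[i][0] = i, D[0][j] = j, and D[i][j] = D[i-1][j-1] if the characters match, else 1 + min(D[i-1][j], D[i][j-1], D[i-1][j-1]). Filling the table (rows: prefixes of 'syl', columns: prefixes of 'syly'):
     ε  s  y  l  y
  ε  0  1  2  3  4
  s  1  0  1  2  3
  y  2  1  0  1  2
  l  3  2  1  0  1
The bottom-right entry gives D[3][4] = 1, so no sequence of fewer than 1 edit works. Backtracking through the table gives one optimal edit sequence (1 edit):
  syl → syly (ins y @4)
Edit distance = 1.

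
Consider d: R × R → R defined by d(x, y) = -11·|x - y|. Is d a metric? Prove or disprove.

No. With c = -11 < 0, d fails non-negativity: d(1, 3) = -11·|1 - 3| = -11·2 = -22 < 0.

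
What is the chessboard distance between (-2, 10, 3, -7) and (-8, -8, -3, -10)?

max(|x_i - y_i|) = max(|-2 - (-8)|, |10 - (-8)|, |3 - (-3)|, |-7 - (-10)|) = max(6, 18, 6, 3) = 18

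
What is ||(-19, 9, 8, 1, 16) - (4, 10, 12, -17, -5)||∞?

max(|x_i - y_i|) = max(|-19 - 4|, |9 - 10|, |8 - 12|, |1 - (-17)|, |16 - (-5)|) = max(23, 1, 4, 18, 21) = 23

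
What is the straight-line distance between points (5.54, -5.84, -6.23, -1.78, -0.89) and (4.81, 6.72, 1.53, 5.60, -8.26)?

√(Σ(x_i - y_i)²) = √((5.54 - 4.81)² + (-5.84 - 6.72)² + (-6.23 - 1.53)² + (-1.78 - 5.6)² + (-0.89 - (-8.26))²)
= √(0.73² + (-12.56)² + (-7.76)² + (-7.38)² + 7.37²) = √(0.5329 + 157.7536 + 60.2176 + 54.4644 + 54.3169) = √327.2854 ≈ 18.091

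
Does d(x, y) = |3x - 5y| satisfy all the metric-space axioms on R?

No. d fails symmetry: d(4, 6) = |3·4 - 5·6| = |-18| = 18, but d(6, 4) = |3·6 - 5·4| = |-2| = 2. Since 18 ≠ 2, d(x,y) ≠ d(y,x) in general.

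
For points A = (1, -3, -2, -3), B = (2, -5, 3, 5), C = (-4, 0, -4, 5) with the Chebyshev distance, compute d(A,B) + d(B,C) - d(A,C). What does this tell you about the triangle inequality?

d(A,B) = max(1, 2, 5, 8) = 8, d(B,C) = max(6, 5, 7, 0) = 7, d(A,C) = max(5, 3, 2, 8) = 8.
d(A,B) + d(B,C) - d(A,C) = 8 + 7 - 8 = 15 - 8 = 7. This is ≥ 0, so the triangle inequality holds for these points.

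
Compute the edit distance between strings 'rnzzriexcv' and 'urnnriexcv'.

Let D[i][j] be the edit distance between the first i characters of 'rnzzriexcv' and the first j characters of 'urnnriexcv', with D[i][0] = i, D[0][j] = j, and D[i][j] = D[i-1][j-1] if the characters match, else 1 + min(D[i-1][j], D[i][j-1], D[i-1][j-1]). Filling the table (rows: prefixes of 'rnzzriexcv', columns: prefixes of 'urnnriexcv'):
     ε  u  r  n  n  r  i  e  x  c  v
  ε  0  1  2  3  4  5  6  7  8  9 10
  r  1  1  1  2  3  4  5  6  7  8  9
  n  2  2  2  1  2  3  4  5  6  7  8
  z  3  3  3  2  2  3  4  5  6  7  8
  z  4  4  4  3  3  3  4  5  6  7  8
  r  5  5  4  4  4  3  4  5  6  7  8
  i  6  6  5  5  5  4  3  4  5  6  7
  e  7  7  6  6  6  5  4  3  4  5  6
  x  8  8  7  7  7  6  5  4  3  4  5
  c  9  9  8  8  8  7  6  5  4  3  4
  v 10 10  9  9  9  8  7  6  5  4  3
The bottom-right entry gives D[10][10] = 3, so no sequence of fewer than 3 edits works. Backtracking through the table gives one optimal edit sequence (3 edits):
  rnzzriexcv → urnzzriexcv (ins u @1)
  urnzzriexcv → urnzriexcv (del z @4)
  urnzriexcv → urnnriexcv (sub z→n @4)
Edit distance = 3.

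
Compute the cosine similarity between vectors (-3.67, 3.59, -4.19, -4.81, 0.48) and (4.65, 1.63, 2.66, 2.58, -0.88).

With u = (-3.67, 3.59, -4.19, -4.81, 0.48), v = (4.65, 1.63, 2.66, 2.58, -0.88):
u·v = (-3.67)·4.65 + 3.59·1.63 + (-4.19)·2.66 + (-4.81)·2.58 + 0.48·(-0.88) = (-17.0655) + 5.8517 + (-11.1454) + (-12.4098) + (-0.4224) = -35.1914.
|u| = √((-3.67)² + 3.59² + (-4.19)² + (-4.81)² + 0.48²) = √(13.4689 + 12.8881 + 17.5561 + 23.1361 + 0.2304) = √67.2796, |v| = √(4.65² + 1.63² + 2.66² + 2.58² + (-0.88)²) = √(21.6225 + 2.6569 + 7.0756 + 6.6564 + 0.7744) = √38.7858.
cos θ = (u·v)/(|u||v|) = -35.1914/(√67.2796·√38.7858) ≈ -0.6889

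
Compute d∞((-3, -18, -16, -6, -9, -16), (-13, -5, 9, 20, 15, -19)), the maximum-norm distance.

max(|x_i - y_i|) = max(|-3 - (-13)|, |-18 - (-5)|, |-16 - 9|, |-6 - 20|, |-9 - 15|, |-16 - (-19)|) = max(10, 13, 25, 26, 24, 3) = 26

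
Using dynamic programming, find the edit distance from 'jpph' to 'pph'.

Let D[i][j] be the edit distance between the first i characters of 'jpph' and the first j characters of 'pph', with D[i][0] = i, D[0][j] = j, and D[i][j] = D[i-1][j-1] if the characters match, else 1 + min(D[i-1][j], D[i][j-1], D[i-1][j-1]). Filling the table (rows: prefixes of 'jpph', columns: prefixes of 'pph'):
     ε  p  p  h
  ε  0  1  2  3
  j  1  1  2  3
  p  2  1  1  2
  p  3  2  1  2
  h  4  3  2  1
The bottom-right entry gives D[4][3] = 1, so no sequence of fewer than 1 edit works. Backtracking through the table gives one optimal edit sequence (1 edit):
  jpph → pph (del j @1)
Edit distance = 1.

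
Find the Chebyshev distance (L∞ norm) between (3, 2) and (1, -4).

max(|x_i - y_i|) = max(|3 - 1|, |2 - (-4)|) = max(2, 6) = 6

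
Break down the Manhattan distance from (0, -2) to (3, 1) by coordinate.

Σ|x_i - y_i| = |0 - 3| + |-2 - 1| = 3 + 3 = 6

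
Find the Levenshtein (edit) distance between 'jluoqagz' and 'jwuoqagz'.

Let D[i][j] be the edit distance between the first i characters of 'jluoqagz' and the first j characters of 'jwuoqagz', with D[i][0] = i, D[0][j] = j, and D[i][j] = D[i-1][j-1] if the characters match, else 1 + min(D[i-1][j], D[i][j-1], D[i-1][j-1]). Filling the table (rows: prefixes of 'jluoqagz', columns: prefixes of 'jwuoqagz'):
     ε  j  w  u  o  q  a  g  z
  ε  0  1  2  3  4  5  6  7  8
  j  1  0  1  2  3  4  5  6  7
  l  2  1  1  2  3  4  5  6  7
  u  3  2  2  1  2  3  4  5  6
  o  4  3  3  2  1  2  3  4  5
  q  5  4  4  3  2  1  2  3  4
  a  6  5  5  4  3  2  1  2  3
  g  7  6  6  5  4  3  2  1  2
  z  8  7  7  6  5  4  3  2  1
The bottom-right entry gives D[8][8] = 1, so no sequence of fewer than 1 edit works. Backtracking through the table gives one optimal edit sequence (1 edit):
  jluoqagz → jwuoqagz (sub l→w @2)
Edit distance = 1.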